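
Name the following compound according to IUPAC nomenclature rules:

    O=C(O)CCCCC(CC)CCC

6-ethylnonanoic acid

The longest chain bearing the –COOH group is 9 carbons long (nonane).
The highest-priority functional group is a carboxylic acid (terminal –COOH), so the name ends in -oic acid.
The numbering direction is chosen so that the carboxylic acid carbon is C-1 by definition.
With this numbering: an ethyl group at C-6.
Putting it together: 6-ethylnonanoic acid.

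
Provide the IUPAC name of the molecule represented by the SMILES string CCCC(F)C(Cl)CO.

2-chloro-3-fluorohexan-1-ol

Counting along the main chain through the –OH group gives 6 carbons: the parent is hexane.
The highest-priority functional group is an alcohol (–OH), so the name ends in -ol.
Number the chain so that numbering from this end puts the hydroxyl group at C-1 rather than C-6.
That gives the hydroxyl at C-1; a chloro group at C-2; a fluoro group at C-3.
Substituent prefixes are cited in alphabetical order (multiplying prefixes like di-/tri- are ignored for ordering).
Putting it together: 2-chloro-3-fluorohexan-1-ol.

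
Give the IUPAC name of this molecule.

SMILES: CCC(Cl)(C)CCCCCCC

The parent chain contains 10 carbons (decane).
Number the chain so that the substituent locant set {3,3} is lower than {8,8} at the first point of difference.
That gives a chloro group at C-3; a methyl group at C-3.
The substituents are ordered alphabetically, ignoring any di-/tri- multipliers.
The name is 3-chloro-3-methyldecane.

3-chloro-3-methyldecane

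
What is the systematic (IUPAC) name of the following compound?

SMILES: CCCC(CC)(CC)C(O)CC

The longest chain bearing the –OH group is 7 carbons long (heptane).
The highest-priority functional group is an alcohol (–OH), so the name ends in -ol.
Choose the numbering such that numbering from this end puts the hydroxyl group at C-3 rather than C-5.
With this numbering: the hydroxyl at C-3; two ethyl groups at C-4.
The name is 4,4-diethylheptan-3-ol.

4,4-diethylheptan-3-ol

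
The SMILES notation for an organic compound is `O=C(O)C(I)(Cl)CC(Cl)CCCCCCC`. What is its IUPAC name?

2,4-dichloro-2-iodoundecanoic acid

The longest chain bearing the –COOH group is 11 carbons long (undecane).
A carboxylic acid (terminal –COOH) is the principal characteristic group, giving the suffix -oic acid.
Number the chain so that the carboxylic acid carbon is C-1 by definition.
This places chloro groups at C-2 and C-4; an iodo group at C-2.
Substituent prefixes are cited in alphabetical order (multiplying prefixes like di-/tri- are ignored for ordering).
Assembling the pieces gives 2,4-dichloro-2-iodoundecanoic acid.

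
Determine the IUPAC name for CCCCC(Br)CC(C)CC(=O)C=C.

The longest chain bearing the carbonyl and the multiple bond is 11 carbons long (undecane).
The highest-priority functional group is a ketone (C=O on an internal carbon), so the name ends in -one.
The chain contains a C=C double bond, so the unsaturation ending is -ene.
The numbering direction is chosen so that numbering from this end puts the carbonyl group at C-3 rather than C-9.
That gives the carbonyl at C-3; the double bond between C-1 and C-2; a bromo group at C-7; a methyl group at C-5.
Prefixes are listed alphabetically: bromo, methyl.
The name is 7-bromo-5-methylundec-1-en-3-one.

7-bromo-5-methylundec-1-en-3-one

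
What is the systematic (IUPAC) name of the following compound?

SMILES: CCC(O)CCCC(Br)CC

7-bromononan-3-ol

The longest chain bearing the –OH group is 9 carbons long (nonane).
An alcohol (–OH) is the principal characteristic group, giving the suffix -ol.
The numbering direction is chosen so that numbering from this end puts the hydroxyl group at C-3 rather than C-7.
That gives the hydroxyl at C-3; a bromo group at C-7.
Assembling the pieces gives 7-bromononan-3-ol.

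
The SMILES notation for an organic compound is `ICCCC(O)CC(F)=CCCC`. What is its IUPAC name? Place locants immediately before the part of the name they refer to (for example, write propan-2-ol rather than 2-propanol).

6-fluoro-1-iododec-6-en-4-ol

The longest carbon chain that includes the –OH group and the multiple bond has 10 carbons, so the parent hydride is decane.
An alcohol (–OH) is the principal characteristic group, giving the suffix -ol.
A C=C double bond in the chain gives the infix -ene-.
Number the chain so that numbering from this end puts the hydroxyl group at C-4 rather than C-7.
That gives the hydroxyl at C-4; the double bond between C-6 and C-7; a fluoro group at C-6; an iodo group at C-1.
Prefixes are listed alphabetically: fluoro, iodo.
Putting it together: 6-fluoro-1-iododec-6-en-4-ol.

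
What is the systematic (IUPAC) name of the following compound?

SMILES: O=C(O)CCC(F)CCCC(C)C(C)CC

4-fluoro-8,9-dimethylundecanoic acid

Counting along the main chain through the –COOH group gives 11 carbons: the parent is undecane.
The principal characteristic group is a carboxylic acid (terminal –COOH), named with the suffix -oic acid.
The numbering direction is chosen so that the carboxylic acid carbon is C-1 by definition.
That gives a fluoro group at C-4; methyl groups at C-8 and C-9.
Prefixes are listed alphabetically: fluoro, methyl.
Assembling the pieces gives 4-fluoro-8,9-dimethylundecanoic acid.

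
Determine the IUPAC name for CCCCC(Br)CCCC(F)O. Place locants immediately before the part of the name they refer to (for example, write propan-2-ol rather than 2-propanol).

5-bromo-1-fluorononan-1-ol

The longest carbon chain that includes the –OH group has 9 carbons, so the parent hydride is nonane.
The highest-priority functional group is an alcohol (–OH), so the name ends in -ol.
The numbering direction is chosen so that numbering from this end puts the hydroxyl group at C-1 rather than C-9.
This places the hydroxyl at C-1; a bromo group at C-5; a fluoro group at C-1.
The substituents are ordered alphabetically, ignoring any di-/tri- multipliers.
The name is 5-bromo-1-fluorononan-1-ol.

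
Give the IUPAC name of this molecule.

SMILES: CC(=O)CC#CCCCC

The longest carbon chain that includes the carbonyl and the multiple bond has 9 carbons, so the parent hydride is nonane.
The highest-priority functional group is a ketone (C=O on an internal carbon), so the name ends in -one.
The chain contains a C≡C triple bond, so the unsaturation ending is -yne.
Number the chain so that numbering from this end puts the carbonyl group at C-2 rather than C-8.
This places the carbonyl at C-2; the triple bond between C-4 and C-5.
Assembling the pieces gives non-4-yn-2-one.

non-4-yn-2-one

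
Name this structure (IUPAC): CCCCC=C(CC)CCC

The longest chain bearing the multiple bond is 9 carbons long (nonane).
There is one C=C double bond, indicated by the ending -ene.
Choose the numbering such that numbering from this end puts the double bond at C-4 rather than C-5.
This places the double bond between C-4 and C-5; an ethyl group at C-4.
Assembling the pieces gives 4-ethylnon-4-ene.

4-ethylnon-4-ene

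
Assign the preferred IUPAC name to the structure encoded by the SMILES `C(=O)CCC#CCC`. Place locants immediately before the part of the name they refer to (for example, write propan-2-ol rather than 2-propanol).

The longest chain bearing the –CHO group and the multiple bond is 7 carbons long (heptane).
The highest-priority functional group is an aldehyde (terminal –CHO), so the name ends in -al.
A C≡C triple bond in the chain gives the infix -yne-.
Choose the numbering such that the aldehyde carbon is C-1 by definition.
That gives the triple bond between C-4 and C-5.
Putting it together: hept-4-ynal.

hept-4-ynal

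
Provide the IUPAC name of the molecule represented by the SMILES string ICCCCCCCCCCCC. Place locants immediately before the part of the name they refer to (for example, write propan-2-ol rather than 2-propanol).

1-iodododecane

The longest continuous carbon chain has 12 atoms, so the parent hydride is dodecane.
Number the chain so that the substituent locant set {1} is lower than {12} at the first point of difference.
This places an iodo group at C-1.
Putting it together: 1-iodododecane.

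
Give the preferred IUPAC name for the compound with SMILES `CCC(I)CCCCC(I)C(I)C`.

The longest continuous carbon chain has 10 atoms, so the parent hydride is decane.
Number the chain so that the substituent locant set {2,3,8} is lower than {3,8,9} at the first point of difference.
This places iodo groups at C-2 and C-3 and C-8.
The name is 2,3,8-triiododecane.

2,3,8-triiododecane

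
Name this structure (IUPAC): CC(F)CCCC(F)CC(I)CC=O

The longest chain bearing the –CHO group is 10 carbons long (decane).
An aldehyde (terminal –CHO) is the principal characteristic group, giving the suffix -al.
Choose the numbering such that the aldehyde carbon is C-1 by definition.
With this numbering: fluoro groups at C-5 and C-9; an iodo group at C-3.
Prefixes are listed alphabetically: fluoro, iodo.
Assembling the pieces gives 5,9-difluoro-3-iododecanal.

5,9-difluoro-3-iododecanal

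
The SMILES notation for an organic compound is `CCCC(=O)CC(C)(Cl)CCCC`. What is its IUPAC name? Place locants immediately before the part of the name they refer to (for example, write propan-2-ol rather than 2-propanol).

The longest chain bearing the carbonyl is 10 carbons long (decane).
The principal characteristic group is a ketone (C=O on an internal carbon), named with the suffix -one.
Number the chain so that numbering from this end puts the carbonyl group at C-4 rather than C-7.
With this numbering: the carbonyl at C-4; a chloro group at C-6; a methyl group at C-6.
Substituent prefixes are cited in alphabetical order (multiplying prefixes like di-/tri- are ignored for ordering).
Putting it together: 6-chloro-6-methyldecan-4-one.

6-chloro-6-methyldecan-4-one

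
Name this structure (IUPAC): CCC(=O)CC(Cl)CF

5-chloro-6-fluorohexan-3-one

Counting along the main chain through the carbonyl gives 6 carbons: the parent is hexane.
A ketone (C=O on an internal carbon) is the principal characteristic group, giving the suffix -one.
Number the chain so that numbering from this end puts the carbonyl group at C-3 rather than C-4.
With this numbering: the carbonyl at C-3; a chloro group at C-5; a fluoro group at C-6.
Prefixes are listed alphabetically: chloro, fluoro.
Putting it together: 5-chloro-6-fluorohexan-3-one.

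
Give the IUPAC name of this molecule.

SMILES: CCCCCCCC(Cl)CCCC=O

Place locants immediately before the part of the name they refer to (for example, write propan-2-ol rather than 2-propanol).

5-chlorododecanal

The longest carbon chain that includes the –CHO group has 12 carbons, so the parent hydride is dodecane.
An aldehyde (terminal –CHO) is the principal characteristic group, giving the suffix -al.
The numbering direction is chosen so that the aldehyde carbon is C-1 by definition.
That gives a chloro group at C-5.
The name is 5-chlorododecanal.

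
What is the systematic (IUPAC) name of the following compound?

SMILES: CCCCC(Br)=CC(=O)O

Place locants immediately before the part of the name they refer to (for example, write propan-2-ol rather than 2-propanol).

3-bromohept-2-enoic acid

The longest chain bearing the –COOH group and the multiple bond is 7 carbons long (heptane).
The highest-priority functional group is a carboxylic acid (terminal –COOH), so the name ends in -oic acid.
There is one C=C double bond, indicated by the ending -ene.
Number the chain so that the carboxylic acid carbon is C-1 by definition.
That gives the double bond between C-2 and C-3; a bromo group at C-3.
Putting it together: 3-bromohept-2-enoic acid.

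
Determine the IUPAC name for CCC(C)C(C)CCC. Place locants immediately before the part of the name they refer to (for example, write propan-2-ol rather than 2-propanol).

The parent chain contains 7 carbons (heptane).
The numbering direction is chosen so that the substituent locant set {3,4} is lower than {4,5} at the first point of difference.
That gives methyl groups at C-3 and C-4.
The name is 3,4-dimethylheptane.

3,4-dimethylheptane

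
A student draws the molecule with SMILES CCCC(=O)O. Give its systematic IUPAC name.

butanoic acid

Counting along the main chain through the –COOH group gives 4 carbons: the parent is butane.
The highest-priority functional group is a carboxylic acid (terminal –COOH), so the name ends in -oic acid.
Number the chain so that the carboxylic acid carbon is C-1 by definition.
Assembling the pieces gives butanoic acid.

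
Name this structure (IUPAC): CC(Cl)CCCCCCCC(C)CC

2-chloro-10-methyldodecane

The longest continuous carbon chain has 12 atoms, so the parent hydride is dodecane.
The numbering direction is chosen so that the substituent locant set {2,10} is lower than {3,11} at the first point of difference.
That gives a chloro group at C-2; a methyl group at C-10.
Substituent prefixes are cited in alphabetical order (multiplying prefixes like di-/tri- are ignored for ordering).
Putting it together: 2-chloro-10-methyldodecane.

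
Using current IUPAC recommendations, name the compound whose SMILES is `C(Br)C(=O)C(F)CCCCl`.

Counting along the main chain through the carbonyl gives 6 carbons: the parent is hexane.
The principal characteristic group is a ketone (C=O on an internal carbon), named with the suffix -one.
The numbering direction is chosen so that numbering from this end puts the carbonyl group at C-2 rather than C-5.
With this numbering: the carbonyl at C-2; a bromo group at C-1; a chloro group at C-6; a fluoro group at C-3.
The substituents are ordered alphabetically, ignoring any di-/tri- multipliers.
Assembling the pieces gives 1-bromo-6-chloro-3-fluorohexan-2-one.

1-bromo-6-chloro-3-fluorohexan-2-one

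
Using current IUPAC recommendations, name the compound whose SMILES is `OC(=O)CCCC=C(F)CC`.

6-fluorooct-5-enoic acid

Counting along the main chain through the –COOH group and the multiple bond gives 8 carbons: the parent is octane.
The highest-priority functional group is a carboxylic acid (terminal –COOH), so the name ends in -oic acid.
The chain contains a C=C double bond, so the unsaturation ending is -ene.
The numbering direction is chosen so that the carboxylic acid carbon is C-1 by definition.
That gives the double bond between C-5 and C-6; a fluoro group at C-6.
Putting it together: 6-fluorooct-5-enoic acid.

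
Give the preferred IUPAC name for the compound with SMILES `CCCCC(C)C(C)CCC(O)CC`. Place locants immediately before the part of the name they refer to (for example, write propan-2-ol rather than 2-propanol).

6,7-dimethylundecan-3-ol

The longest carbon chain that includes the –OH group has 11 carbons, so the parent hydride is undecane.
An alcohol (–OH) is the principal characteristic group, giving the suffix -ol.
The numbering direction is chosen so that numbering from this end puts the hydroxyl group at C-3 rather than C-9.
With this numbering: the hydroxyl at C-3; methyl groups at C-6 and C-7.
Putting it together: 6,7-dimethylundecan-3-ol.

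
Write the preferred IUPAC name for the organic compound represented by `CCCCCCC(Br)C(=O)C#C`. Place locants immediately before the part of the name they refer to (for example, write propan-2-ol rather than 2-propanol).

4-bromodec-1-yn-3-one

Counting along the main chain through the carbonyl and the multiple bond gives 10 carbons: the parent is decane.
The highest-priority functional group is a ketone (C=O on an internal carbon), so the name ends in -one.
A C≡C triple bond in the chain gives the infix -yne-.
Number the chain so that numbering from this end puts the carbonyl group at C-3 rather than C-8.
This places the carbonyl at C-3; the triple bond between C-1 and C-2; a bromo group at C-4.
The name is 4-bromodec-1-yn-3-one.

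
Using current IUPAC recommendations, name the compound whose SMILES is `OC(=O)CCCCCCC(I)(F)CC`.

Counting along the main chain through the –COOH group gives 10 carbons: the parent is decane.
The principal characteristic group is a carboxylic acid (terminal –COOH), named with the suffix -oic acid.
The numbering direction is chosen so that the carboxylic acid carbon is C-1 by definition.
This places a fluoro group at C-8; an iodo group at C-8.
Substituent prefixes are cited in alphabetical order (multiplying prefixes like di-/tri- are ignored for ordering).
The name is 8-fluoro-8-iododecanoic acid.

8-fluoro-8-iododecanoic acid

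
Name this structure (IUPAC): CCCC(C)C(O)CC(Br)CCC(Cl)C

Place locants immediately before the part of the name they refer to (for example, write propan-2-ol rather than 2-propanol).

7-bromo-10-chloro-4-methylundecan-5-ol

The longest chain bearing the –OH group is 11 carbons long (undecane).
An alcohol (–OH) is the principal characteristic group, giving the suffix -ol.
Number the chain so that numbering from this end puts the hydroxyl group at C-5 rather than C-7.
That gives the hydroxyl at C-5; a bromo group at C-7; a chloro group at C-10; a methyl group at C-4.
The substituents are ordered alphabetically, ignoring any di-/tri- multipliers.
The name is 7-bromo-10-chloro-4-methylundecan-5-ol.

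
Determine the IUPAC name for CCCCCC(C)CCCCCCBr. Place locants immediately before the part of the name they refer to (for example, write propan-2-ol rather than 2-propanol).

1-bromo-7-methyldodecane

The longest continuous carbon chain has 12 atoms, so the parent hydride is dodecane.
Choose the numbering such that the substituent locant set {1,7} is lower than {6,12} at the first point of difference.
That gives a bromo group at C-1; a methyl group at C-7.
Substituent prefixes are cited in alphabetical order (multiplying prefixes like di-/tri- are ignored for ordering).
Putting it together: 1-bromo-7-methyldodecane.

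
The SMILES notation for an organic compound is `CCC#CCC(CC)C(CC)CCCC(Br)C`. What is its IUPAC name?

11-bromo-6,7-diethyldodec-3-yne

The longest carbon chain that includes the multiple bond has 12 carbons, so the parent hydride is dodecane.
The chain contains a C≡C triple bond, so the unsaturation ending is -yne.
The numbering direction is chosen so that numbering from this end puts the triple bond at C-3 rather than C-9.
This places the triple bond between C-3 and C-4; a bromo group at C-11; ethyl groups at C-6 and C-7.
Prefixes are listed alphabetically: bromo, ethyl.
Assembling the pieces gives 11-bromo-6,7-diethyldodec-3-yne.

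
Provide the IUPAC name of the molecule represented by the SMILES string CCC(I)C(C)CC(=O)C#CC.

The longest chain bearing the carbonyl and the multiple bond is 9 carbons long (nonane).
A ketone (C=O on an internal carbon) is the principal characteristic group, giving the suffix -one.
The chain contains a C≡C triple bond, so the unsaturation ending is -yne.
Number the chain so that numbering from this end puts the carbonyl group at C-4 rather than C-6.
With this numbering: the carbonyl at C-4; the triple bond between C-2 and C-3; an iodo group at C-7; a methyl group at C-6.
Prefixes are listed alphabetically: iodo, methyl.
The name is 7-iodo-6-methylnon-2-yn-4-one.

7-iodo-6-methylnon-2-yn-4-one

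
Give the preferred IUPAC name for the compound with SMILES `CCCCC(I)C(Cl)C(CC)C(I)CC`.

The longest continuous carbon chain has 10 atoms, so the parent hydride is decane.
The numbering direction is chosen so that the substituent locant set {3,4,5,6} is lower than {5,6,7,8} at the first point of difference.
That gives a chloro group at C-5; an ethyl group at C-4; iodo groups at C-3 and C-6.
Substituent prefixes are cited in alphabetical order (multiplying prefixes like di-/tri- are ignored for ordering).
Putting it together: 5-chloro-4-ethyl-3,6-diiododecane.

5-chloro-4-ethyl-3,6-diiododecane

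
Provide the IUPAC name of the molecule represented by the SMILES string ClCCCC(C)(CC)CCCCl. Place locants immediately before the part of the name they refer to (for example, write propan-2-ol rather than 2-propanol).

The parent chain contains 7 carbons (heptane).
The molecule is symmetric, so either numbering direction gives the same locants.
That gives chloro groups at C-1 and C-7; an ethyl group at C-4; a methyl group at C-4.
The substituents are ordered alphabetically, ignoring any di-/tri- multipliers.
Assembling the pieces gives 1,7-dichloro-4-ethyl-4-methylheptane.

1,7-dichloro-4-ethyl-4-methylheptane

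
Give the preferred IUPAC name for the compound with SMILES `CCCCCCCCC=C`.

dec-1-ene

The longest carbon chain that includes the multiple bond has 10 carbons, so the parent hydride is decane.
The chain contains a C=C double bond, so the unsaturation ending is -ene.
Choose the numbering such that numbering from this end puts the double bond at C-1 rather than C-9.
With this numbering: the double bond between C-1 and C-2.
The name is dec-1-ene.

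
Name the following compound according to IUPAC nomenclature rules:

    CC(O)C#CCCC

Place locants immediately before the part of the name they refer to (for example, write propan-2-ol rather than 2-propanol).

hept-3-yn-2-ol

The longest carbon chain that includes the –OH group and the multiple bond has 7 carbons, so the parent hydride is heptane.
The highest-priority functional group is an alcohol (–OH), so the name ends in -ol.
There is one C≡C triple bond, indicated by the ending -yne.
Choose the numbering such that numbering from this end puts the hydroxyl group at C-2 rather than C-6.
With this numbering: the hydroxyl at C-2; the triple bond between C-3 and C-4.
Putting it together: hept-3-yn-2-ol.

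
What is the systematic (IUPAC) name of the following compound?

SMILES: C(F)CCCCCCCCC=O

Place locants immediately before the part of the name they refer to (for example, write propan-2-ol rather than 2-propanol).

10-fluorodecanal

The longest carbon chain that includes the –CHO group has 10 carbons, so the parent hydride is decane.
The highest-priority functional group is an aldehyde (terminal –CHO), so the name ends in -al.
Number the chain so that the aldehyde carbon is C-1 by definition.
With this numbering: a fluoro group at C-10.
Putting it together: 10-fluorodecanal.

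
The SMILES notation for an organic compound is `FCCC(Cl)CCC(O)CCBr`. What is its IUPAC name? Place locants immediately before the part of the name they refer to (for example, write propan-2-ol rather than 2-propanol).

The longest chain bearing the –OH group is 8 carbons long (octane).
The highest-priority functional group is an alcohol (–OH), so the name ends in -ol.
Number the chain so that numbering from this end puts the hydroxyl group at C-3 rather than C-6.
With this numbering: the hydroxyl at C-3; a bromo group at C-1; a chloro group at C-6; a fluoro group at C-8.
Substituent prefixes are cited in alphabetical order (multiplying prefixes like di-/tri- are ignored for ordering).
The name is 1-bromo-6-chloro-8-fluorooctan-3-ol.

1-bromo-6-chloro-8-fluorooctan-3-ol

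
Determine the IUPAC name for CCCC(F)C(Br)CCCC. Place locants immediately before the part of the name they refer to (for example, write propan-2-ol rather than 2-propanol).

The longest carbon chain is 9 atoms: the parent is nonane.
Number the chain so that the substituent locant set {4,5} is lower than {5,6} at the first point of difference.
With this numbering: a bromo group at C-5; a fluoro group at C-4.
Substituent prefixes are cited in alphabetical order (multiplying prefixes like di-/tri- are ignored for ordering).
The name is 5-bromo-4-fluorononane.

5-bromo-4-fluorononane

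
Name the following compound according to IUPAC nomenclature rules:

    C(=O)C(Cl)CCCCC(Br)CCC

7-bromo-2-chlorodecanal

The longest carbon chain that includes the –CHO group has 10 carbons, so the parent hydride is decane.
The principal characteristic group is an aldehyde (terminal –CHO), named with the suffix -al.
Choose the numbering such that the aldehyde carbon is C-1 by definition.
This places a bromo group at C-7; a chloro group at C-2.
Substituent prefixes are cited in alphabetical order (multiplying prefixes like di-/tri- are ignored for ordering).
The name is 7-bromo-2-chlorodecanal.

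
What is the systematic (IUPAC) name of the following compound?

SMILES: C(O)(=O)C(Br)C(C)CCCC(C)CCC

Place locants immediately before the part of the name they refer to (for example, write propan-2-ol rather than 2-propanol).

2-bromo-3,7-dimethyldecanoic acid

The longest carbon chain that includes the –COOH group has 10 carbons, so the parent hydride is decane.
A carboxylic acid (terminal –COOH) is the principal characteristic group, giving the suffix -oic acid.
The numbering direction is chosen so that the carboxylic acid carbon is C-1 by definition.
This places a bromo group at C-2; methyl groups at C-3 and C-7.
Prefixes are listed alphabetically: bromo, methyl.
Assembling the pieces gives 2-bromo-3,7-dimethyldecanoic acid.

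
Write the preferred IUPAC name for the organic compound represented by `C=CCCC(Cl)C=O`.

2-chlorohex-5-enal

The longest chain bearing the –CHO group and the multiple bond is 6 carbons long (hexane).
An aldehyde (terminal –CHO) is the principal characteristic group, giving the suffix -al.
A C=C double bond in the chain gives the infix -ene-.
The numbering direction is chosen so that the aldehyde carbon is C-1 by definition.
This places the double bond between C-5 and C-6; a chloro group at C-2.
The name is 2-chlorohex-5-enal.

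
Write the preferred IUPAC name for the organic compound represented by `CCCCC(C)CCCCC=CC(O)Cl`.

1-chloro-8-methyldodec-2-en-1-ol

The longest chain bearing the –OH group and the multiple bond is 12 carbons long (dodecane).
An alcohol (–OH) is the principal characteristic group, giving the suffix -ol.
A C=C double bond in the chain gives the infix -ene-.
Choose the numbering such that numbering from this end puts the hydroxyl group at C-1 rather than C-12.
That gives the hydroxyl at C-1; the double bond between C-2 and C-3; a chloro group at C-1; a methyl group at C-8.
Prefixes are listed alphabetically: chloro, methyl.
Putting it together: 1-chloro-8-methyldodec-2-en-1-ol.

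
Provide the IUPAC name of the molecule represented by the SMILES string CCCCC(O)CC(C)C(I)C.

Counting along the main chain through the –OH group gives 9 carbons: the parent is nonane.
The highest-priority functional group is an alcohol (–OH), so the name ends in -ol.
The numbering direction is chosen so that the substituent locant set {2,3} is lower than {7,8} at the first point of difference.
That gives the hydroxyl at C-5; an iodo group at C-2; a methyl group at C-3.
The substituents are ordered alphabetically, ignoring any di-/tri- multipliers.
Assembling the pieces gives 2-iodo-3-methylnonan-5-ol.

2-iodo-3-methylnonan-5-ol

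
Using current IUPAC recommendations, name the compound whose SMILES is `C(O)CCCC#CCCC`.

The longest carbon chain that includes the –OH group and the multiple bond has 9 carbons, so the parent hydride is nonane.
An alcohol (–OH) is the principal characteristic group, giving the suffix -ol.
The chain contains a C≡C triple bond, so the unsaturation ending is -yne.
The numbering direction is chosen so that numbering from this end puts the hydroxyl group at C-1 rather than C-9.
That gives the hydroxyl at C-1; the triple bond between C-5 and C-6.
The name is non-5-yn-1-ol.

non-5-yn-1-ol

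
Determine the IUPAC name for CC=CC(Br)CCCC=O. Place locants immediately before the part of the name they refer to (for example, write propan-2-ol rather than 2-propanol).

5-bromooct-6-enal

Counting along the main chain through the –CHO group and the multiple bond gives 8 carbons: the parent is octane.
The principal characteristic group is an aldehyde (terminal –CHO), named with the suffix -al.
A C=C double bond in the chain gives the infix -ene-.
Number the chain so that the aldehyde carbon is C-1 by definition.
That gives the double bond between C-6 and C-7; a bromo group at C-5.
Assembling the pieces gives 5-bromooct-6-enal.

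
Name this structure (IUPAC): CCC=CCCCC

oct-3-ene

The longest chain bearing the multiple bond is 8 carbons long (octane).
The chain contains a C=C double bond, so the unsaturation ending is -ene.
The numbering direction is chosen so that numbering from this end puts the double bond at C-3 rather than C-5.
This places the double bond between C-3 and C-4.
The name is oct-3-ene.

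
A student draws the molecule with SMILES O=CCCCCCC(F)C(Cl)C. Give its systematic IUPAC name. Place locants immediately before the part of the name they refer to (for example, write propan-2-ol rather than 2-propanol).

The longest chain bearing the –CHO group is 9 carbons long (nonane).
The highest-priority functional group is an aldehyde (terminal –CHO), so the name ends in -al.
Number the chain so that the aldehyde carbon is C-1 by definition.
That gives a chloro group at C-8; a fluoro group at C-7.
Prefixes are listed alphabetically: chloro, fluoro.
Assembling the pieces gives 8-chloro-7-fluorononanal.

8-chloro-7-fluorononanal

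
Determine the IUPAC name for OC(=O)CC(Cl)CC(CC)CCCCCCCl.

3,11-dichloro-5-ethylundecanoic acid

Counting along the main chain through the –COOH group gives 11 carbons: the parent is undecane.
The principal characteristic group is a carboxylic acid (terminal –COOH), named with the suffix -oic acid.
The numbering direction is chosen so that the carboxylic acid carbon is C-1 by definition.
This places chloro groups at C-3 and C-11; an ethyl group at C-5.
The substituents are ordered alphabetically, ignoring any di-/tri- multipliers.
Putting it together: 3,11-dichloro-5-ethylundecanoic acid.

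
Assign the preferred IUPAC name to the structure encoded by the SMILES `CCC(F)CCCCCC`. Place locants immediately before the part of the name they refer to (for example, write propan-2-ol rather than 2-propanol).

3-fluorononane

The longest carbon chain is 9 atoms: the parent is nonane.
Number the chain so that the substituent locant set {3} is lower than {7} at the first point of difference.
This places a fluoro group at C-3.
Assembling the pieces gives 3-fluorononane.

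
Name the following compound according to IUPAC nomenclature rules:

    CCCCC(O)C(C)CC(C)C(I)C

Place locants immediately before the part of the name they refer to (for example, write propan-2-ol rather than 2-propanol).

The longest chain bearing the –OH group is 10 carbons long (decane).
The highest-priority functional group is an alcohol (–OH), so the name ends in -ol.
Choose the numbering such that numbering from this end puts the hydroxyl group at C-5 rather than C-6.
With this numbering: the hydroxyl at C-5; an iodo group at C-9; methyl groups at C-6 and C-8.
Prefixes are listed alphabetically: iodo, methyl.
Putting it together: 9-iodo-6,8-dimethyldecan-5-ol.

9-iodo-6,8-dimethyldecan-5-ol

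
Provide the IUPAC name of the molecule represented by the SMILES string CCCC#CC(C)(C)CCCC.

6,6-dimethyldec-4-yne

The longest carbon chain that includes the multiple bond has 10 carbons, so the parent hydride is decane.
The chain contains a C≡C triple bond, so the unsaturation ending is -yne.
Number the chain so that numbering from this end puts the triple bond at C-4 rather than C-6.
This places the triple bond between C-4 and C-5; two methyl groups at C-6.
Assembling the pieces gives 6,6-dimethyldec-4-yne.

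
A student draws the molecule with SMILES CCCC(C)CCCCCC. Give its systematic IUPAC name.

4-methyldecane

The longest continuous carbon chain has 10 atoms, so the parent hydride is decane.
The numbering direction is chosen so that the substituent locant set {4} is lower than {7} at the first point of difference.
That gives a methyl group at C-4.
Assembling the pieces gives 4-methyldecane.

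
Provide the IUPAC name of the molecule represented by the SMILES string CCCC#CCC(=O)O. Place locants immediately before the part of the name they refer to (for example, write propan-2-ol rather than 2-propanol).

The longest carbon chain that includes the –COOH group and the multiple bond has 7 carbons, so the parent hydride is heptane.
A carboxylic acid (terminal –COOH) is the principal characteristic group, giving the suffix -oic acid.
A C≡C triple bond in the chain gives the infix -yne-.
The numbering direction is chosen so that the carboxylic acid carbon is C-1 by definition.
With this numbering: the triple bond between C-3 and C-4.
The name is hept-3-ynoic acid.

hept-3-ynoic acid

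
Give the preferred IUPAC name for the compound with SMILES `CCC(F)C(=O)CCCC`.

3-fluorooctan-4-one

Counting along the main chain through the carbonyl gives 8 carbons: the parent is octane.
The highest-priority functional group is a ketone (C=O on an internal carbon), so the name ends in -one.
The numbering direction is chosen so that numbering from this end puts the carbonyl group at C-4 rather than C-5.
That gives the carbonyl at C-4; a fluoro group at C-3.
Assembling the pieces gives 3-fluorooctan-4-one.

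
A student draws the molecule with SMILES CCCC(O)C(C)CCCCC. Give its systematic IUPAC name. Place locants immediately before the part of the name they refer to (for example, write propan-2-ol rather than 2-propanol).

5-methyldecan-4-ol

Counting along the main chain through the –OH group gives 10 carbons: the parent is decane.
The highest-priority functional group is an alcohol (–OH), so the name ends in -ol.
The numbering direction is chosen so that numbering from this end puts the hydroxyl group at C-4 rather than C-7.
With this numbering: the hydroxyl at C-4; a methyl group at C-5.
Putting it together: 5-methyldecan-4-ol.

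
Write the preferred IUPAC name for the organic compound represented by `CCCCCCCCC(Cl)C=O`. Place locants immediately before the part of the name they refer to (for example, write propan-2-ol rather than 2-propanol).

2-chlorodecanal

The longest chain bearing the –CHO group is 10 carbons long (decane).
An aldehyde (terminal –CHO) is the principal characteristic group, giving the suffix -al.
Choose the numbering such that the aldehyde carbon is C-1 by definition.
This places a chloro group at C-2.
The name is 2-chlorodecanal.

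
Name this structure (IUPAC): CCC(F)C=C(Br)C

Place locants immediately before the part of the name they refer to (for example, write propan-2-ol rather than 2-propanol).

Counting along the main chain through the multiple bond gives 6 carbons: the parent is hexane.
There is one C=C double bond, indicated by the ending -ene.
Number the chain so that numbering from this end puts the double bond at C-2 rather than C-4.
That gives the double bond between C-2 and C-3; a bromo group at C-2; a fluoro group at C-4.
Prefixes are listed alphabetically: bromo, fluoro.
Putting it together: 2-bromo-4-fluorohex-2-ene.

2-bromo-4-fluorohex-2-ene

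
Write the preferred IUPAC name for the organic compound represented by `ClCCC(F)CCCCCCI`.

The longest carbon chain is 9 atoms: the parent is nonane.
The numbering direction is chosen so that the substituent locant set {1,3,9} is lower than {1,7,9} at the first point of difference.
With this numbering: a chloro group at C-1; a fluoro group at C-3; an iodo group at C-9.
The substituents are ordered alphabetically, ignoring any di-/tri- multipliers.
Assembling the pieces gives 1-chloro-3-fluoro-9-iodononane.

1-chloro-3-fluoro-9-iodononane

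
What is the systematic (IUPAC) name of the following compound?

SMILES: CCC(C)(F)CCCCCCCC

3-fluoro-3-methylundecane

The parent chain contains 11 carbons (undecane).
Number the chain so that the substituent locant set {3,3} is lower than {9,9} at the first point of difference.
With this numbering: a fluoro group at C-3; a methyl group at C-3.
The substituents are ordered alphabetically, ignoring any di-/tri- multipliers.
The name is 3-fluoro-3-methylundecane.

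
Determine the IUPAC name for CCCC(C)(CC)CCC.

The parent chain contains 7 carbons (heptane).
The molecule is symmetric, so either numbering direction gives the same locants.
That gives an ethyl group at C-4; a methyl group at C-4.
Substituent prefixes are cited in alphabetical order (multiplying prefixes like di-/tri- are ignored for ordering).
The name is 4-ethyl-4-methylheptane.

4-ethyl-4-methylheptane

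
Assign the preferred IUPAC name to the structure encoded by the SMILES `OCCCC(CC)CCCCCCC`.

4-ethylundecan-1-ol

The longest chain bearing the –OH group is 11 carbons long (undecane).
The highest-priority functional group is an alcohol (–OH), so the name ends in -ol.
Choose the numbering such that numbering from this end puts the hydroxyl group at C-1 rather than C-11.
With this numbering: the hydroxyl at C-1; an ethyl group at C-4.
Putting it together: 4-ethylundecan-1-ol.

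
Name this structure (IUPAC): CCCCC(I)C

2-iodohexane

The longest continuous carbon chain has 6 atoms, so the parent hydride is hexane.
Choose the numbering such that the substituent locant set {2} is lower than {5} at the first point of difference.
This places an iodo group at C-2.
The name is 2-iodohexane.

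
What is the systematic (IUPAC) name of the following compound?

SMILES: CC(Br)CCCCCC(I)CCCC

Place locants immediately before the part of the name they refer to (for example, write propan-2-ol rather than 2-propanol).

The longest carbon chain is 12 atoms: the parent is dodecane.
The numbering direction is chosen so that the substituent locant set {2,8} is lower than {5,11} at the first point of difference.
With this numbering: a bromo group at C-2; an iodo group at C-8.
The substituents are ordered alphabetically, ignoring any di-/tri- multipliers.
Assembling the pieces gives 2-bromo-8-iodododecane.

2-bromo-8-iodododecane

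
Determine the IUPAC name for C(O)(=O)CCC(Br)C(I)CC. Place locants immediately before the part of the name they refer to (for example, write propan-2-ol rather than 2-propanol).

4-bromo-5-iodoheptanoic acid

Counting along the main chain through the –COOH group gives 7 carbons: the parent is heptane.
A carboxylic acid (terminal –COOH) is the principal characteristic group, giving the suffix -oic acid.
Choose the numbering such that the carboxylic acid carbon is C-1 by definition.
With this numbering: a bromo group at C-4; an iodo group at C-5.
Substituent prefixes are cited in alphabetical order (multiplying prefixes like di-/tri- are ignored for ordering).
Assembling the pieces gives 4-bromo-5-iodoheptanoic acid.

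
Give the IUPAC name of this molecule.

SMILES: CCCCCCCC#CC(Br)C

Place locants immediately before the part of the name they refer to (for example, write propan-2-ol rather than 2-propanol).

2-bromoundec-3-yne

Counting along the main chain through the multiple bond gives 11 carbons: the parent is undecane.
There is one C≡C triple bond, indicated by the ending -yne.
Number the chain so that numbering from this end puts the triple bond at C-3 rather than C-8.
With this numbering: the triple bond between C-3 and C-4; a bromo group at C-2.
Putting it together: 2-bromoundec-3-yne.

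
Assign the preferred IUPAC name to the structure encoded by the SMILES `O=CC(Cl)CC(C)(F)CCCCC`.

The longest carbon chain that includes the –CHO group has 9 carbons, so the parent hydride is nonane.
The principal characteristic group is an aldehyde (terminal –CHO), named with the suffix -al.
The numbering direction is chosen so that the aldehyde carbon is C-1 by definition.
This places a chloro group at C-2; a fluoro group at C-4; a methyl group at C-4.
The substituents are ordered alphabetically, ignoring any di-/tri- multipliers.
Putting it together: 2-chloro-4-fluoro-4-methylnonanal.

2-chloro-4-fluoro-4-methylnonanal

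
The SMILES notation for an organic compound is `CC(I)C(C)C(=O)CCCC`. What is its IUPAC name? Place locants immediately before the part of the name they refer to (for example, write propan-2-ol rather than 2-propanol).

Counting along the main chain through the carbonyl gives 8 carbons: the parent is octane.
The highest-priority functional group is a ketone (C=O on an internal carbon), so the name ends in -one.
The numbering direction is chosen so that numbering from this end puts the carbonyl group at C-4 rather than C-5.
With this numbering: the carbonyl at C-4; an iodo group at C-2; a methyl group at C-3.
Prefixes are listed alphabetically: iodo, methyl.
The name is 2-iodo-3-methyloctan-4-one.

2-iodo-3-methyloctan-4-one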